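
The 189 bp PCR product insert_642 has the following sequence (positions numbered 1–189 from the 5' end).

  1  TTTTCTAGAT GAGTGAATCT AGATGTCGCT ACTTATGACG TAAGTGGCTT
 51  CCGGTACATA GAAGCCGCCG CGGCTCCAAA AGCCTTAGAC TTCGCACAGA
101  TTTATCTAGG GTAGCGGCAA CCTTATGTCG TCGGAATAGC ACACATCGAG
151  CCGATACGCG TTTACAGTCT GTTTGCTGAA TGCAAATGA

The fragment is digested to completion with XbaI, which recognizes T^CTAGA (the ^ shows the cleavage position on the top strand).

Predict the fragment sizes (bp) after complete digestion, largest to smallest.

XbaI sites (TCTAGA) start at positions 4, 18.
XbaI cuts after the first base of each site, so after positions 4, 18.
Linear molecule, 2 cuts → 3 fragments:
  1–4 → 4 bp
  5–18 → 14 bp
  19–189 → 171 bp
Sorted largest to smallest: 171, 14, 4 bp.

171, 14, 4 bp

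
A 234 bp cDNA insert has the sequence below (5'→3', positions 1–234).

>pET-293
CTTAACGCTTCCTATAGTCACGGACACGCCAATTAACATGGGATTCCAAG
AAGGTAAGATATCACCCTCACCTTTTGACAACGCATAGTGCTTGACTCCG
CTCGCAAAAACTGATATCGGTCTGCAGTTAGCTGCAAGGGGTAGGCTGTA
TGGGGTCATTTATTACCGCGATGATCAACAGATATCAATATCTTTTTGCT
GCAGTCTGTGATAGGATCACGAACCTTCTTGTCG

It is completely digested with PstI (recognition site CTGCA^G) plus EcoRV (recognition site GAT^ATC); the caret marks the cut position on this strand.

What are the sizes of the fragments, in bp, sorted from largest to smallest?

60, 57, 55, 31, 20, 11 bp

PstI sites (CTGCAG) start at positions 122, 199.
PstI cuts after base 5 of each site (before the last base), so after positions 126, 203.
EcoRV sites (GATATC) start at positions 58, 113, 181.
EcoRV cuts after base 3 of each site, so after positions 60, 115, 183.
Combined cut positions: 60, 115, 126, 183, 203.
Linear molecule, 5 cuts → 6 fragments:
  1–60 → 60 bp
  61–115 → 55 bp
  116–126 → 11 bp
  127–183 → 57 bp
  184–203 → 20 bp
  204–234 → 31 bp
Sorted largest to smallest: 60, 57, 55, 31, 20, 11 bp.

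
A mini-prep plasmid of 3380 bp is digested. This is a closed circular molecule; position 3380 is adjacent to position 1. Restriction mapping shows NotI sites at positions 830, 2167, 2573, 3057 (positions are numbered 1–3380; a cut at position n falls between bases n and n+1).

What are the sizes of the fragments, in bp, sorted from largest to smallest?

1337, 1153, 484, 406 bp

Circular molecule, 4 cuts → 4 fragments:
  2167 − 830 = 1337 bp
  2573 − 2167 = 406 bp
  3057 − 2573 = 484 bp
  wrap: 3380 − 3057 + 830 = 1153 bp
Sorted largest to smallest: 1337, 1153, 484, 406 bp.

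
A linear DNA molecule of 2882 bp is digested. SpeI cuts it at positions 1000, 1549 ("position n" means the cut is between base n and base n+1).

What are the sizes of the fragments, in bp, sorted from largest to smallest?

Linear molecule, 2 cuts → 3 fragments:
  1000 − 0 = 1000 bp
  1549 − 1000 = 549 bp
  2882 − 1549 = 1333 bp
Sorted largest to smallest: 1333, 1000, 549 bp.

1333, 1000, 549 bp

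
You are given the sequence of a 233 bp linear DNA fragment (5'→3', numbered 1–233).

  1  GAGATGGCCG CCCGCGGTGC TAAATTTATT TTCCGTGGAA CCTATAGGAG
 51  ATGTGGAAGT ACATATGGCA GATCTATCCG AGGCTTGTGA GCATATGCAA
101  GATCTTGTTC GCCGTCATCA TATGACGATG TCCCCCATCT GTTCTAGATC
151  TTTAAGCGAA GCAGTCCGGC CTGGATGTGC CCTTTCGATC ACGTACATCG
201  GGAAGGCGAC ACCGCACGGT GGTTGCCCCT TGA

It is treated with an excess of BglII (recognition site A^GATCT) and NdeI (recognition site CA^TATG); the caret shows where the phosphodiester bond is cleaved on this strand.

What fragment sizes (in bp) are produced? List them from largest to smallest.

87, 63, 26, 23, 20, 7, 7 bp

BglII sites (AGATCT) start at positions 70, 100, 146.
BglII cuts after the first base of each site, so after positions 70, 100, 146.
NdeI sites (CATATG) start at positions 62, 92, 119.
NdeI cuts after base 2 of each site, so after positions 63, 93, 120.
Combined cut positions: 63, 70, 93, 100, 120, 146.
Linear molecule, 6 cuts → 7 fragments:
  1–63 → 63 bp
  64–70 → 7 bp
  71–93 → 23 bp
  94–100 → 7 bp
  101–120 → 20 bp
  121–146 → 26 bp
  147–233 → 87 bp
Sorted largest to smallest: 87, 63, 26, 23, 20, 7, 7 bp.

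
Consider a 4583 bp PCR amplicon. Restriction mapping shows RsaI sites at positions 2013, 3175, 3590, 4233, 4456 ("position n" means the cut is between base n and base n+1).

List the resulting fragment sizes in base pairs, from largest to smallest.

2013, 1162, 643, 415, 223, 127 bp

Linear molecule, 5 cuts → 6 fragments:
  2013 − 0 = 2013 bp
  3175 − 2013 = 1162 bp
  3590 − 3175 = 415 bp
  4233 − 3590 = 643 bp
  4456 − 4233 = 223 bp
  4583 − 4456 = 127 bp
Sorted largest to smallest: 2013, 1162, 643, 415, 223, 127 bp.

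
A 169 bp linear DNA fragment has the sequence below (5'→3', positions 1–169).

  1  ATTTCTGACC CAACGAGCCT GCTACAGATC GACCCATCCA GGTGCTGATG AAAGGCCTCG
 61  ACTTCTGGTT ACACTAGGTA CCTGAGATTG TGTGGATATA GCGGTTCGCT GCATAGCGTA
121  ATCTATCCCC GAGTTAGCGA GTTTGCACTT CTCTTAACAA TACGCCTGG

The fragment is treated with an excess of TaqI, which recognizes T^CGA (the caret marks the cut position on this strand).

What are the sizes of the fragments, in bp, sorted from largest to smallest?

111, 29, 29 bp

TaqI sites (TCGA) start at positions 29, 58.
TaqI cuts after the first base of each site, so after positions 29, 58.
Linear molecule, 2 cuts → 3 fragments:
  1–29 → 29 bp
  30–58 → 29 bp
  59–169 → 111 bp
Sorted largest to smallest: 111, 29, 29 bp.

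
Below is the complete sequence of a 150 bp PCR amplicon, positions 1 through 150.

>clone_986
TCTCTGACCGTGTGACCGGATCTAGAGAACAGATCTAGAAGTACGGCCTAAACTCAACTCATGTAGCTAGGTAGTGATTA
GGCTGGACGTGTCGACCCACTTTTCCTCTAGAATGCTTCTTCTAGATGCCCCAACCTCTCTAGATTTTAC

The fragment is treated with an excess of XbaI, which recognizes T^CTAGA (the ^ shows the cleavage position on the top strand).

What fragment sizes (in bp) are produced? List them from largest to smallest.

73, 21, 18, 14, 13, 11 bp

XbaI sites (TCTAGA) start at positions 21, 34, 107, 121, 139.
XbaI cuts after the first base of each site, so after positions 21, 34, 107, 121, 139.
Linear molecule, 5 cuts → 6 fragments:
  1–21 → 21 bp
  22–34 → 13 bp
  35–107 → 73 bp
  108–121 → 14 bp
  122–139 → 18 bp
  140–150 → 11 bp
Sorted largest to smallest: 73, 21, 18, 14, 13, 11 bp.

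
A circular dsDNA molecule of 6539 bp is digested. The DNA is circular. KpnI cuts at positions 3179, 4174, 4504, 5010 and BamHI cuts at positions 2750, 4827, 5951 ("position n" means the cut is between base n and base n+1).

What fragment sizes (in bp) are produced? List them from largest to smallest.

3338, 995, 941, 429, 330, 323, 183 bp

Combined cut positions (sorted): 2750, 3179, 4174, 4504, 4827, 5010, 5951.
Circular molecule, 7 cuts → 7 fragments:
  3179 − 2750 = 429 bp
  4174 − 3179 = 995 bp
  4504 − 4174 = 330 bp
  4827 − 4504 = 323 bp
  5010 − 4827 = 183 bp
  5951 − 5010 = 941 bp
  wrap: 6539 − 5951 + 2750 = 3338 bp
Sorted largest to smallest: 3338, 995, 941, 429, 330, 323, 183 bp.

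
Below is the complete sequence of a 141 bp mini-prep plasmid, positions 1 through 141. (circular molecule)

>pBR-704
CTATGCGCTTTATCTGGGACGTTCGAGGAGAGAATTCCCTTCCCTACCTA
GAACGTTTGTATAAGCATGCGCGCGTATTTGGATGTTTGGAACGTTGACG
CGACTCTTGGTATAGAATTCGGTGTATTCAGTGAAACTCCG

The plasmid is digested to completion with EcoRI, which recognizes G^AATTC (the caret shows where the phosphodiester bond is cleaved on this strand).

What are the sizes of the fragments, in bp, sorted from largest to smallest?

83, 58 bp

EcoRI sites (GAATTC) start at positions 32, 115.
EcoRI cuts after the first base of each site, so after positions 32, 115.
Circular molecule, 2 cuts → 2 fragments:
  33–115 → 83 bp
  116–141 then 1–32 → 26 + 32 = 58 bp
Sorted largest to smallest: 83, 58 bp.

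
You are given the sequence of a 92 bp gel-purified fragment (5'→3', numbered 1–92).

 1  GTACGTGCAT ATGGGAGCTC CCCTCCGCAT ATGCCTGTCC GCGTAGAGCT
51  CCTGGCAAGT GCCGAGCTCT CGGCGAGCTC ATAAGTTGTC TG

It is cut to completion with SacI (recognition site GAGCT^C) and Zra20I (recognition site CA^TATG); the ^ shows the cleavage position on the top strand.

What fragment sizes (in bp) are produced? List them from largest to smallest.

21, 18, 13, 11, 10, 10, 9 bp

SacI sites (GAGCTC) start at positions 15, 46, 64, 75.
SacI cuts after base 5 of each site (before the last base), so after positions 19, 50, 68, 79.
Zra20I sites (CATATG) start at positions 8, 28.
Zra20I cuts after base 2 of each site, so after positions 9, 29.
Combined cut positions: 9, 19, 29, 50, 68, 79.
Linear molecule, 6 cuts → 7 fragments:
  1–9 → 9 bp
  10–19 → 10 bp
  20–29 → 10 bp
  30–50 → 21 bp
  51–68 → 18 bp
  69–79 → 11 bp
  80–92 → 13 bp
Sorted largest to smallest: 21, 18, 13, 11, 10, 10, 9 bp.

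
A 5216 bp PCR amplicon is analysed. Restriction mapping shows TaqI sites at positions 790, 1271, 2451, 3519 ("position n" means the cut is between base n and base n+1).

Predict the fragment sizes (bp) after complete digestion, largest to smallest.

1697, 1180, 1068, 790, 481 bp

Linear molecule, 4 cuts → 5 fragments:
  790 − 0 = 790 bp
  1271 − 790 = 481 bp
  2451 − 1271 = 1180 bp
  3519 − 2451 = 1068 bp
  5216 − 3519 = 1697 bp
Sorted largest to smallest: 1697, 1180, 1068, 790, 481 bp.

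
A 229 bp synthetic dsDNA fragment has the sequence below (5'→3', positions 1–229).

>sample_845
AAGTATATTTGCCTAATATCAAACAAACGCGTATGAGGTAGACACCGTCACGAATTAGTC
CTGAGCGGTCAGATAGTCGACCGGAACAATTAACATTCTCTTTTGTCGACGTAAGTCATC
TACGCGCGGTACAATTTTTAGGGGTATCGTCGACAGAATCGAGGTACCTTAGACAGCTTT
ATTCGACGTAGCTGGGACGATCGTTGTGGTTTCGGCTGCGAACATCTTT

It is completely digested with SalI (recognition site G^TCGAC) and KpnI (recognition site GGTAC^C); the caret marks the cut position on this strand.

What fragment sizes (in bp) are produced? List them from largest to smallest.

76, 62, 44, 29, 18 bp

SalI sites (GTCGAC) start at positions 76, 105, 149.
SalI cuts after the first base of each site, so after positions 76, 105, 149.
The KpnI site (GGTACC) starts at position 163.
KpnI cuts after base 5 of each site (before the last base), so after position 167.
Combined cut positions: 76, 105, 149, 167.
Linear molecule, 4 cuts → 5 fragments:
  1–76 → 76 bp
  77–105 → 29 bp
  106–149 → 44 bp
  150–167 → 18 bp
  168–229 → 62 bp
Sorted largest to smallest: 76, 62, 44, 29, 18 bp.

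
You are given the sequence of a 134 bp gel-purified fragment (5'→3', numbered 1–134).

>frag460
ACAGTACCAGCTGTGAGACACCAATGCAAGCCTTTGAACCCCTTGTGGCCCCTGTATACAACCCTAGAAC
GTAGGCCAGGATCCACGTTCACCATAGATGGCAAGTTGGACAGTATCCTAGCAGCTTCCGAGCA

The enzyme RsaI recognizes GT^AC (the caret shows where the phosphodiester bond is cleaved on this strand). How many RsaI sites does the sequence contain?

GTAC occurs starting at position 4.
RsaI cuts at 1 site.

1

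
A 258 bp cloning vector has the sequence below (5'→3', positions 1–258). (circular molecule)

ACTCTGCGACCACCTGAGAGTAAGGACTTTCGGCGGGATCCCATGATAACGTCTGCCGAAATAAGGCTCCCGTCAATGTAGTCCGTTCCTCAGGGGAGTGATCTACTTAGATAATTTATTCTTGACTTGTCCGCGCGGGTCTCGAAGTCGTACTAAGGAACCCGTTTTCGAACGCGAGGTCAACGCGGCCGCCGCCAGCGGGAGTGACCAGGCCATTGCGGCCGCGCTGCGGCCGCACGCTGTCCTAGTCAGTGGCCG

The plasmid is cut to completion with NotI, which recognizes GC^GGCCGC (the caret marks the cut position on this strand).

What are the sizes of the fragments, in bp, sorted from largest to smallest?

214, 33, 11 bp

NotI sites (GCGGCCGC) start at positions 185, 218, 229.
NotI cuts after base 2 of each site, so after positions 186, 219, 230.
Circular molecule, 3 cuts → 3 fragments:
  187–219 → 33 bp
  220–230 → 11 bp
  231–258 then 1–186 → 28 + 186 = 214 bp
Sorted largest to smallest: 214, 33, 11 bp.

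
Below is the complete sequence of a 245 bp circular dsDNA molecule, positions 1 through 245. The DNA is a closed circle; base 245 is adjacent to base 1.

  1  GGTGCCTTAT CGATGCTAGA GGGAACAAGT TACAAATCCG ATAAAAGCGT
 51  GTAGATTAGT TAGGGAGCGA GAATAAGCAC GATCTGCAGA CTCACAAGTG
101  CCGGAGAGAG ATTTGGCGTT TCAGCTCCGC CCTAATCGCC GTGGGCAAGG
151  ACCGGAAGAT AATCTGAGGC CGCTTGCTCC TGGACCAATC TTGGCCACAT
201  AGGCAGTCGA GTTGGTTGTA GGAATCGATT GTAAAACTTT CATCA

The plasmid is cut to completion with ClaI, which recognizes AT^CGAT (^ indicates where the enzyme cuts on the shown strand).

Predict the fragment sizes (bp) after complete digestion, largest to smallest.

215, 30 bp

ClaI sites (ATCGAT) start at positions 9, 224.
ClaI cuts after base 2 of each site, so after positions 10, 225.
Circular molecule, 2 cuts → 2 fragments:
  11–225 → 215 bp
  226–245 then 1–10 → 20 + 10 = 30 bp
Sorted largest to smallest: 215, 30 bp.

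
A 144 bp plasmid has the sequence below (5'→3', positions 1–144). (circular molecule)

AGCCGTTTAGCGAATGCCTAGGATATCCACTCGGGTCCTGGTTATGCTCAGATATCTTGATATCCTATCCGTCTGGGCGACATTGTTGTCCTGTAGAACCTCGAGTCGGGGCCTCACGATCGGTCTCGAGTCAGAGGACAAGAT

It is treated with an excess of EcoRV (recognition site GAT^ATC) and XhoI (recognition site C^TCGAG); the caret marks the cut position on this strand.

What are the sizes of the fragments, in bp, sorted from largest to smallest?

43, 39, 29, 25, 8 bp

EcoRV sites (GATATC) start at positions 22, 51, 59.
EcoRV cuts after base 3 of each site, so after positions 24, 53, 61.
XhoI sites (CTCGAG) start at positions 100, 125.
XhoI cuts after the first base of each site, so after positions 100, 125.
Combined cut positions: 24, 53, 61, 100, 125.
Circular molecule, 5 cuts → 5 fragments:
  25–53 → 29 bp
  54–61 → 8 bp
  62–100 → 39 bp
  101–125 → 25 bp
  126–144 then 1–24 → 19 + 24 = 43 bp
Sorted largest to smallest: 43, 39, 29, 25, 8 bp.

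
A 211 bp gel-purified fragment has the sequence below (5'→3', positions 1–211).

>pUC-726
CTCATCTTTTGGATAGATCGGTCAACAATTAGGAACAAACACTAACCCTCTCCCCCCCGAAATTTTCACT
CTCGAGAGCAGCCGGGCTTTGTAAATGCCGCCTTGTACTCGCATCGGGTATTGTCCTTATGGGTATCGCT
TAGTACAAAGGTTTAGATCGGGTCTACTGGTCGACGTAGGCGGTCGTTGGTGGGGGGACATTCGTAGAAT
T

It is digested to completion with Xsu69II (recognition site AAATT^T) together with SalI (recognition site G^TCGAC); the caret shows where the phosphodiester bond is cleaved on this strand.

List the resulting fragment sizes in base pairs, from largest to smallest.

106, 64, 41 bp

The Xsu69II site (AAATTT) starts at position 60.
Xsu69II cuts after base 5 of each site (before the last base), so after position 64.
The SalI site (GTCGAC) starts at position 170.
SalI cuts after the first base of each site, so after position 170.
Combined cut positions: 64, 170.
Linear molecule, 2 cuts → 3 fragments:
  1–64 → 64 bp
  65–170 → 106 bp
  171–211 → 41 bp
Sorted largest to smallest: 106, 64, 41 bp.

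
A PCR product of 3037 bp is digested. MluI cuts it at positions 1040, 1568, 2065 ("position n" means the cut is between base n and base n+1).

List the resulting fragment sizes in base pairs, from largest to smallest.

Linear molecule, 3 cuts → 4 fragments:
  1040 − 0 = 1040 bp
  1568 − 1040 = 528 bp
  2065 − 1568 = 497 bp
  3037 − 2065 = 972 bp
Sorted largest to smallest: 1040, 972, 528, 497 bp.

1040, 972, 528, 497 bp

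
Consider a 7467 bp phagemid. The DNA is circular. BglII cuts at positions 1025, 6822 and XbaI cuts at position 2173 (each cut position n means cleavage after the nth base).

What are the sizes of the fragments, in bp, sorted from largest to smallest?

4649, 1670, 1148 bp

Combined cut positions (sorted): 1025, 2173, 6822.
Circular molecule, 3 cuts → 3 fragments:
  2173 − 1025 = 1148 bp
  6822 − 2173 = 4649 bp
  wrap: 7467 − 6822 + 1025 = 1670 bp
Sorted largest to smallest: 4649, 1670, 1148 bp.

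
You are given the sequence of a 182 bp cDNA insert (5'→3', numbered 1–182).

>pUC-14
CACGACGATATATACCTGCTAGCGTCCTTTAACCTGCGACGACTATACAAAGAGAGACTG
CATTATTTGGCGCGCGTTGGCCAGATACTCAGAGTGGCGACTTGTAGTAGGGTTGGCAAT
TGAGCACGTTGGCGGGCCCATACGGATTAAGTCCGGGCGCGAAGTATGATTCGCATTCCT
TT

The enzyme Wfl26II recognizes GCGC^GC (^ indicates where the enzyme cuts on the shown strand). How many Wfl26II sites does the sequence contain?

1

GCGCGC occurs starting at position 70.
Wfl26II cuts at 1 site.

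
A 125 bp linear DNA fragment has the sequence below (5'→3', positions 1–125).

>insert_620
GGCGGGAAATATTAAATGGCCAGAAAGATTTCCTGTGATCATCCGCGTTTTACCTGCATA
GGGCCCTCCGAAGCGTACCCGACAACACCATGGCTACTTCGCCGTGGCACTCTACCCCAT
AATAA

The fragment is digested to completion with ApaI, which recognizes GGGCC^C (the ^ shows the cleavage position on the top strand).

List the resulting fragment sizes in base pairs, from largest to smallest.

The ApaI site (GGGCCC) starts at position 61.
ApaI cuts after base 5 of each site (before the last base), so after position 65.
Linear molecule, 1 cut → 2 fragments:
  1–65 → 65 bp
  66–125 → 60 bp
Sorted largest to smallest: 65, 60 bp.

65, 60 bp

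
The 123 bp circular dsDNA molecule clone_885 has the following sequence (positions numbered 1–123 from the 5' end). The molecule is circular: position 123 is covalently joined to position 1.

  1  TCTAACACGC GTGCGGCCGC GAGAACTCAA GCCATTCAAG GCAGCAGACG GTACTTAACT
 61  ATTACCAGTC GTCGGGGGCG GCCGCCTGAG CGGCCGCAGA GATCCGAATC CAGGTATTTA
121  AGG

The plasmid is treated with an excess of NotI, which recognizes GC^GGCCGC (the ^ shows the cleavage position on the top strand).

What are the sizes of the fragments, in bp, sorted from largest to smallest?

NotI sites (GCGGCCGC) start at positions 13, 78, 90.
NotI cuts after base 2 of each site, so after positions 14, 79, 91.
Circular molecule, 3 cuts → 3 fragments:
  15–79 → 65 bp
  80–91 → 12 bp
  92–123 then 1–14 → 32 + 14 = 46 bp
Sorted largest to smallest: 65, 46, 12 bp.

65, 46, 12 bp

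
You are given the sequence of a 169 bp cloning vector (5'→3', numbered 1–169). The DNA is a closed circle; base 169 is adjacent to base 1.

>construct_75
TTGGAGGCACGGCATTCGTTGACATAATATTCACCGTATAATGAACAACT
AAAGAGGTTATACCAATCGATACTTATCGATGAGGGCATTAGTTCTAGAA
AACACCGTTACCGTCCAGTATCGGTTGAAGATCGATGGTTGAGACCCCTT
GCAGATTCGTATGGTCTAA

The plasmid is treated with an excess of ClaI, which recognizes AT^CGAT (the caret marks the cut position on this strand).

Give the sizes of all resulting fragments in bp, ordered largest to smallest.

ClaI sites (ATCGAT) start at positions 66, 76, 131.
ClaI cuts after base 2 of each site, so after positions 67, 77, 132.
Circular molecule, 3 cuts → 3 fragments:
  68–77 → 10 bp
  78–132 → 55 bp
  133–169 then 1–67 → 37 + 67 = 104 bp
Sorted largest to smallest: 104, 55, 10 bp.

104, 55, 10 bp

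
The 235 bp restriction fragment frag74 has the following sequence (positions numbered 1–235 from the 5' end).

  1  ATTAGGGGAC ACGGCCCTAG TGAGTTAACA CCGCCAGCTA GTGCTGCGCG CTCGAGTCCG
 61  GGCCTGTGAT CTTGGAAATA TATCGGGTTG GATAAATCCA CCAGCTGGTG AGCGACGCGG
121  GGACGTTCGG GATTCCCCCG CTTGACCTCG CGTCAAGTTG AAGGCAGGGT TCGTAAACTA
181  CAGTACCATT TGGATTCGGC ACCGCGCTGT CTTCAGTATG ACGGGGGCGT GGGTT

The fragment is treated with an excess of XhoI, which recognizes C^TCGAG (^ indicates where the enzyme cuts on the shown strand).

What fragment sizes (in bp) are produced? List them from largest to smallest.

The XhoI site (CTCGAG) starts at position 51.
XhoI cuts after the first base of each site, so after position 51.
Linear molecule, 1 cut → 2 fragments:
  1–51 → 51 bp
  52–235 → 184 bp
Sorted largest to smallest: 184, 51 bp.

184, 51 bp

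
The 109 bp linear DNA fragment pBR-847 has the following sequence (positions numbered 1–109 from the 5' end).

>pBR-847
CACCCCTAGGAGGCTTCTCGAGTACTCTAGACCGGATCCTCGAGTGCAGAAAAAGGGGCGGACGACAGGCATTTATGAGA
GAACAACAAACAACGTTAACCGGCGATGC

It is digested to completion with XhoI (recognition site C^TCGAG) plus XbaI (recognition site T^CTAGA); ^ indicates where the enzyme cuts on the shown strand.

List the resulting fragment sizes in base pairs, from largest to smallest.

70, 17, 13, 9 bp

XhoI sites (CTCGAG) start at positions 17, 39.
XhoI cuts after the first base of each site, so after positions 17, 39.
The XbaI site (TCTAGA) starts at position 26.
XbaI cuts after the first base of each site, so after position 26.
Combined cut positions: 17, 26, 39.
Linear molecule, 3 cuts → 4 fragments:
  1–17 → 17 bp
  18–26 → 9 bp
  27–39 → 13 bp
  40–109 → 70 bp
Sorted largest to smallest: 70, 17, 13, 9 bp.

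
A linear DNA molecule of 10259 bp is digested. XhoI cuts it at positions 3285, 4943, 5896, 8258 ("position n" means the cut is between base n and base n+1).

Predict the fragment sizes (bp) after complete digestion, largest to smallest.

3285, 2362, 2001, 1658, 953 bp

Linear molecule, 4 cuts → 5 fragments:
  3285 − 0 = 3285 bp
  4943 − 3285 = 1658 bp
  5896 − 4943 = 953 bp
  8258 − 5896 = 2362 bp
  10259 − 8258 = 2001 bp
Sorted largest to smallest: 3285, 2362, 2001, 1658, 953 bp.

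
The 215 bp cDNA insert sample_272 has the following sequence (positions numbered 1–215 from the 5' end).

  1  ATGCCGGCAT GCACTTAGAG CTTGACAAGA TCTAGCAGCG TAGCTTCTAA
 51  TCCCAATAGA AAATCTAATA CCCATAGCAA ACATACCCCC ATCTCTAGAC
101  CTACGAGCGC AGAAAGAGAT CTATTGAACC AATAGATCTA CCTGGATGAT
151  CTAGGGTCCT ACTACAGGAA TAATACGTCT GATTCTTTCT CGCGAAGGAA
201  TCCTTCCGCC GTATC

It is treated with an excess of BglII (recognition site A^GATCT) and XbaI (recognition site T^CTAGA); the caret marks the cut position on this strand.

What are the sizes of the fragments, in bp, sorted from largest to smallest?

BglII sites (AGATCT) start at positions 28, 117, 134.
BglII cuts after the first base of each site, so after positions 28, 117, 134.
The XbaI site (TCTAGA) starts at position 94.
XbaI cuts after the first base of each site, so after position 94.
Combined cut positions: 28, 94, 117, 134.
Linear molecule, 4 cuts → 5 fragments:
  1–28 → 28 bp
  29–94 → 66 bp
  95–117 → 23 bp
  118–134 → 17 bp
  135–215 → 81 bp
Sorted largest to smallest: 81, 66, 28, 23, 17 bp.

81, 66, 28, 23, 17 bp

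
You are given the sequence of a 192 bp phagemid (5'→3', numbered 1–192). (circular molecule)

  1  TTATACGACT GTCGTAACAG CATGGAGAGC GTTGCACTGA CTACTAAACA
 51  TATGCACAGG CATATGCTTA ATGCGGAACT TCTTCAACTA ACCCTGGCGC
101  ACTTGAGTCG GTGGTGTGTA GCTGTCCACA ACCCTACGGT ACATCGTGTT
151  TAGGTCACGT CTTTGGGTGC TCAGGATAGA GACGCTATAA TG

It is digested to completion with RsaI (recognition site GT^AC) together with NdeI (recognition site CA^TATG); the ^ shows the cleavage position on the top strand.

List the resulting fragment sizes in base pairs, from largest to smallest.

102, 78, 12 bp

The RsaI site (GTAC) starts at position 139.
RsaI cuts after base 2 of each site, so after position 140.
NdeI sites (CATATG) start at positions 49, 61.
NdeI cuts after base 2 of each site, so after positions 50, 62.
Combined cut positions: 50, 62, 140.
Circular molecule, 3 cuts → 3 fragments:
  51–62 → 12 bp
  63–140 → 78 bp
  141–192 then 1–50 → 52 + 50 = 102 bp
Sorted largest to smallest: 102, 78, 12 bp.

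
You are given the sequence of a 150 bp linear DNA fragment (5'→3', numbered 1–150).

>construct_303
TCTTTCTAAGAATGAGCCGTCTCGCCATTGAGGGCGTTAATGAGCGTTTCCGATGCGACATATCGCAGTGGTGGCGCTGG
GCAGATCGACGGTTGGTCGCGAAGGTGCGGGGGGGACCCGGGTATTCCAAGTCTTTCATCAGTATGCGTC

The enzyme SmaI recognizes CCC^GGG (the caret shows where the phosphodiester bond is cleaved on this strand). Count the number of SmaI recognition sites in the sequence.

CCCGGG occurs starting at position 117.
SmaI cuts at 1 site.

1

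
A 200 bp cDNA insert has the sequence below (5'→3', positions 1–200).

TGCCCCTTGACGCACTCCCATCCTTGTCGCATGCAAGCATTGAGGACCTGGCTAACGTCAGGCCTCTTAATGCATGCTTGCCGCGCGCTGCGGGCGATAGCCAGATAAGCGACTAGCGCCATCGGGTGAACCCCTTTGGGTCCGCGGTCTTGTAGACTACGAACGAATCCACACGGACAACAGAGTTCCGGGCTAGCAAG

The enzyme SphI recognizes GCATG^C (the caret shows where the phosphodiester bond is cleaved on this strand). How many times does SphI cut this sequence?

GCATGC occurs starting at positions 29, 72.
SphI cuts at 2 sites.

2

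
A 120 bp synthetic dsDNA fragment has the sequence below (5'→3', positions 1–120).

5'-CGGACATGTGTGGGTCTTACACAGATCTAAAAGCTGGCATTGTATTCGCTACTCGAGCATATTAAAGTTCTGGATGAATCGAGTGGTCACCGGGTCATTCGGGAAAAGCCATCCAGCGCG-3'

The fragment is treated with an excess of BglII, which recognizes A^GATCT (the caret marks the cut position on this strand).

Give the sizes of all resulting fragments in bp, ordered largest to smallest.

The BglII site (AGATCT) starts at position 23.
BglII cuts after the first base of each site, so after position 23.
Linear molecule, 1 cut → 2 fragments:
  1–23 → 23 bp
  24–120 → 97 bp
Sorted largest to smallest: 97, 23 bp.

97, 23 bp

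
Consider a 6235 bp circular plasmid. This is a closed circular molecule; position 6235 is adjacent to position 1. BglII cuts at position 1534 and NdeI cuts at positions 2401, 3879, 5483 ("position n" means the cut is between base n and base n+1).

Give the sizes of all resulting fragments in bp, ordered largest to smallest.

Combined cut positions (sorted): 1534, 2401, 3879, 5483.
Circular molecule, 4 cuts → 4 fragments:
  2401 − 1534 = 867 bp
  3879 − 2401 = 1478 bp
  5483 − 3879 = 1604 bp
  wrap: 6235 − 5483 + 1534 = 2286 bp
Sorted largest to smallest: 2286, 1604, 1478, 867 bp.

2286, 1604, 1478, 867 bp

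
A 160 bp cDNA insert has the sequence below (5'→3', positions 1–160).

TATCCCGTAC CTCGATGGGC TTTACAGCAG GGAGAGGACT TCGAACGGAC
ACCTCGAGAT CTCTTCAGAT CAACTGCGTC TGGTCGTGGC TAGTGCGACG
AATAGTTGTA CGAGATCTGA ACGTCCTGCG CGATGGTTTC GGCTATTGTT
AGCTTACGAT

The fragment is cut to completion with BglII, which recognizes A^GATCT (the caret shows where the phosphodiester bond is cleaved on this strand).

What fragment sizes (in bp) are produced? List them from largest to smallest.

BglII sites (AGATCT) start at positions 57, 113.
BglII cuts after the first base of each site, so after positions 57, 113.
Linear molecule, 2 cuts → 3 fragments:
  1–57 → 57 bp
  58–113 → 56 bp
  114–160 → 47 bp
Sorted largest to smallest: 57, 56, 47 bp.

57, 56, 47 bp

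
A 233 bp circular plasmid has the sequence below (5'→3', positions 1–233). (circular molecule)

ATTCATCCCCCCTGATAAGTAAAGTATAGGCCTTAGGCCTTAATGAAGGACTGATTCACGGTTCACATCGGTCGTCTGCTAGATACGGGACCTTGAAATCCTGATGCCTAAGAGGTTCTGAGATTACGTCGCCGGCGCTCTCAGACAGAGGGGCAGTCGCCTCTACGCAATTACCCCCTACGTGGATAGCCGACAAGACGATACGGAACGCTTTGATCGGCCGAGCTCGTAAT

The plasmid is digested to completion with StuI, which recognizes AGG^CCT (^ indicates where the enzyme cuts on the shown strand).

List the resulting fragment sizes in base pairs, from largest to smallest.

StuI sites (AGGCCT) start at positions 28, 35.
StuI cuts after base 3 of each site, so after positions 30, 37.
Circular molecule, 2 cuts → 2 fragments:
  31–37 → 7 bp
  38–233 then 1–30 → 196 + 30 = 226 bp
Sorted largest to smallest: 226, 7 bp.

226, 7 bp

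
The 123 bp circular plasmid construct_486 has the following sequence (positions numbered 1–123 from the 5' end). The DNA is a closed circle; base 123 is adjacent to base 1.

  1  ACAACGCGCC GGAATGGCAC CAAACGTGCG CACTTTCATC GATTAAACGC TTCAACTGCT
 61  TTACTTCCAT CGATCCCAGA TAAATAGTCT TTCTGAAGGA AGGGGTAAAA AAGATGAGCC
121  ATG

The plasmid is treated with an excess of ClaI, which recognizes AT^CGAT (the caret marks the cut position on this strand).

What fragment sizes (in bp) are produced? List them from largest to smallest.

ClaI sites (ATCGAT) start at positions 38, 69.
ClaI cuts after base 2 of each site, so after positions 39, 70.
Circular molecule, 2 cuts → 2 fragments:
  40–70 → 31 bp
  71–123 then 1–39 → 53 + 39 = 92 bp
Sorted largest to smallest: 92, 31 bp.

92, 31 bp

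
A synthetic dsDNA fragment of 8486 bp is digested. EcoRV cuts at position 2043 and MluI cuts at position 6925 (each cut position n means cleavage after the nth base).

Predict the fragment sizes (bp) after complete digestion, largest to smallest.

4882, 2043, 1561 bp

Combined cut positions (sorted): 2043, 6925.
Linear molecule, 2 cuts → 3 fragments:
  2043 − 0 = 2043 bp
  6925 − 2043 = 4882 bp
  8486 − 6925 = 1561 bp
Sorted largest to smallest: 4882, 2043, 1561 bp.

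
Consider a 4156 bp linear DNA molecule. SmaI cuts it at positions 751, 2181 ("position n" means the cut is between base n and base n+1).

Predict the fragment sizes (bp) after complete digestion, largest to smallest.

1975, 1430, 751 bp

Linear molecule, 2 cuts → 3 fragments:
  751 − 0 = 751 bp
  2181 − 751 = 1430 bp
  4156 − 2181 = 1975 bp
Sorted largest to smallest: 1975, 1430, 751 bp.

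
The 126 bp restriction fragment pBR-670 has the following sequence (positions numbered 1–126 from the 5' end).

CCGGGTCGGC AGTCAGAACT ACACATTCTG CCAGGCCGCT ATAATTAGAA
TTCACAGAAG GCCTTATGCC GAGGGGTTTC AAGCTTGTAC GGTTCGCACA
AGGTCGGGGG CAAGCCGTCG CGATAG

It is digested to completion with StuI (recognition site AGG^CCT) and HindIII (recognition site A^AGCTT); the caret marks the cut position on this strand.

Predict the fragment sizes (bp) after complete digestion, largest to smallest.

The StuI site (AGGCCT) starts at position 59.
StuI cuts after base 3 of each site, so after position 61.
The HindIII site (AAGCTT) starts at position 81.
HindIII cuts after the first base of each site, so after position 81.
Combined cut positions: 61, 81.
Linear molecule, 2 cuts → 3 fragments:
  1–61 → 61 bp
  62–81 → 20 bp
  82–126 → 45 bp
Sorted largest to smallest: 61, 45, 20 bp.

61, 45, 20 bp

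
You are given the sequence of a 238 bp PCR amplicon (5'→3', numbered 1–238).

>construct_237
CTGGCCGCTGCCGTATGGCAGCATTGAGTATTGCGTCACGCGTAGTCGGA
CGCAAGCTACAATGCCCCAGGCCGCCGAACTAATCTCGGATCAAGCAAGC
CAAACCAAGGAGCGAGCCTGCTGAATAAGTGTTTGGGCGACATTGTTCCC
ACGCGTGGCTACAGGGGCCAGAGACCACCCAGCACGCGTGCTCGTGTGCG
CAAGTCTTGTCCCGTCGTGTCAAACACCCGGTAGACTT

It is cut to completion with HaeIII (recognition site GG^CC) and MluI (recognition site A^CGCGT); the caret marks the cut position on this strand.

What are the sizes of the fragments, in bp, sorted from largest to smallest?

HaeIII sites (GGCC) start at positions 3, 70, 166.
HaeIII cuts after base 2 of each site, so after positions 4, 71, 167.
MluI sites (ACGCGT) start at positions 38, 151, 184.
MluI cuts after the first base of each site, so after positions 38, 151, 184.
Combined cut positions: 4, 38, 71, 151, 167, 184.
Linear molecule, 6 cuts → 7 fragments:
  1–4 → 4 bp
  5–38 → 34 bp
  39–71 → 33 bp
  72–151 → 80 bp
  152–167 → 16 bp
  168–184 → 17 bp
  185–238 → 54 bp
Sorted largest to smallest: 80, 54, 34, 33, 17, 16, 4 bp.

80, 54, 34, 33, 17, 16, 4 bp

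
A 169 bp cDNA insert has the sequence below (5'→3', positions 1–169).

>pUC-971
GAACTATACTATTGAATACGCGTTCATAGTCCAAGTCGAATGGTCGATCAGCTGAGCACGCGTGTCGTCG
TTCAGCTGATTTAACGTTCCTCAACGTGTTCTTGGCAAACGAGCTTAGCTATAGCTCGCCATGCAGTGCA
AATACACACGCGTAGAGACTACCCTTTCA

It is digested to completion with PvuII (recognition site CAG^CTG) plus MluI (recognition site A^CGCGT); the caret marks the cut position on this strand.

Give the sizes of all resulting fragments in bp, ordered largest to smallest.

PvuII sites (CAGCTG) start at positions 49, 73.
PvuII cuts after base 3 of each site, so after positions 51, 75.
MluI sites (ACGCGT) start at positions 18, 58, 148.
MluI cuts after the first base of each site, so after positions 18, 58, 148.
Combined cut positions: 18, 51, 58, 75, 148.
Linear molecule, 5 cuts → 6 fragments:
  1–18 → 18 bp
  19–51 → 33 bp
  52–58 → 7 bp
  59–75 → 17 bp
  76–148 → 73 bp
  149–169 → 21 bp
Sorted largest to smallest: 73, 33, 21, 18, 17, 7 bp.

73, 33, 21, 18, 17, 7 bp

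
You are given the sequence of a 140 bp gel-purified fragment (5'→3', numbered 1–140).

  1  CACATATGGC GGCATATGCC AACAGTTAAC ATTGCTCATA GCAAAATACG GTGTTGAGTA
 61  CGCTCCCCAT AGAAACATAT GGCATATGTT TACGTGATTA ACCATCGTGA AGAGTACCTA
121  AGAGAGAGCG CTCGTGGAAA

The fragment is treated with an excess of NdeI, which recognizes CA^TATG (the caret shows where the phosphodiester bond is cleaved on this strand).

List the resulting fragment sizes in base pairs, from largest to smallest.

NdeI sites (CATATG) start at positions 3, 13, 76, 83.
NdeI cuts after base 2 of each site, so after positions 4, 14, 77, 84.
Linear molecule, 4 cuts → 5 fragments:
  1–4 → 4 bp
  5–14 → 10 bp
  15–77 → 63 bp
  78–84 → 7 bp
  85–140 → 56 bp
Sorted largest to smallest: 63, 56, 10, 7, 4 bp.

63, 56, 10, 7, 4 bp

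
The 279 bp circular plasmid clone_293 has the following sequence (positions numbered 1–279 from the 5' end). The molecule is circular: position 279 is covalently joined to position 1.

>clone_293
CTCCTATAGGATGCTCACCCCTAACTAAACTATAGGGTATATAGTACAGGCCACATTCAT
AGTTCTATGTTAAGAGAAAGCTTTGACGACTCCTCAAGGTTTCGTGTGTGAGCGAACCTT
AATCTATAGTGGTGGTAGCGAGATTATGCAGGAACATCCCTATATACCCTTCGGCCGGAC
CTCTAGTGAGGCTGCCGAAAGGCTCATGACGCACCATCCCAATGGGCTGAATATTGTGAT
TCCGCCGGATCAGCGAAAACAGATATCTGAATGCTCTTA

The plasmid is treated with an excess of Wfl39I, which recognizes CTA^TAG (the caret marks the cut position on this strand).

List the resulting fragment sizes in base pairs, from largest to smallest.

Wfl39I sites (CTATAG) start at positions 4, 30, 124.
Wfl39I cuts after base 3 of each site, so after positions 6, 32, 126.
Circular molecule, 3 cuts → 3 fragments:
  7–32 → 26 bp
  33–126 → 94 bp
  127–279 then 1–6 → 153 + 6 = 159 bp
Sorted largest to smallest: 159, 94, 26 bp.

159, 94, 26 bp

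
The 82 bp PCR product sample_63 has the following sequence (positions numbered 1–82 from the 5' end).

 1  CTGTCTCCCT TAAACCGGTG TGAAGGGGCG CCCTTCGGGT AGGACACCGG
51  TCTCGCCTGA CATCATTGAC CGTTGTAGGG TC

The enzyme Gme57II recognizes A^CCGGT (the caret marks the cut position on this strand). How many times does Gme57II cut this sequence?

2

ACCGGT occurs starting at positions 14, 46.
Gme57II cuts at 2 sites.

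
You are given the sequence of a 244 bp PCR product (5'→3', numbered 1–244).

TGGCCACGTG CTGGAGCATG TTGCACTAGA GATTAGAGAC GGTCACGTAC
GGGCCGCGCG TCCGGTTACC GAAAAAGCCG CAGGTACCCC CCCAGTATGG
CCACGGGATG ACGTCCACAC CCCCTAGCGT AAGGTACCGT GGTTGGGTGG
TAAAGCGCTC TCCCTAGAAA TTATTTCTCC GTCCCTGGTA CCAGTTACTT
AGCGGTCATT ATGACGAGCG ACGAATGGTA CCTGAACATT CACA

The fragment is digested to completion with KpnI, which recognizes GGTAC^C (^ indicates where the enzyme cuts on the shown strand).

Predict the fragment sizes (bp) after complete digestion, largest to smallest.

KpnI sites (GGTACC) start at positions 83, 133, 187, 227.
KpnI cuts after base 5 of each site (before the last base), so after positions 87, 137, 191, 231.
Linear molecule, 4 cuts → 5 fragments:
  1–87 → 87 bp
  88–137 → 50 bp
  138–191 → 54 bp
  192–231 → 40 bp
  232–244 → 13 bp
Sorted largest to smallest: 87, 54, 50, 40, 13 bp.

87, 54, 50, 40, 13 bp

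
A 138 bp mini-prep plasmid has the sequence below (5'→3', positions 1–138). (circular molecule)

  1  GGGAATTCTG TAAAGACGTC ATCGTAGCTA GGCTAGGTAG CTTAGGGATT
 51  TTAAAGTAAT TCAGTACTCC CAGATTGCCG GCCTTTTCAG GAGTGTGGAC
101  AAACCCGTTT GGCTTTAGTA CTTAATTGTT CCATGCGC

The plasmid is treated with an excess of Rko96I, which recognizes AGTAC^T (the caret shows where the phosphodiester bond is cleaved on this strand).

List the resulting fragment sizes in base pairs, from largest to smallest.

84, 54 bp

Rko96I sites (AGTACT) start at positions 63, 117.
Rko96I cuts after base 5 of each site (before the last base), so after positions 67, 121.
Circular molecule, 2 cuts → 2 fragments:
  68–121 → 54 bp
  122–138 then 1–67 → 17 + 67 = 84 bp
Sorted largest to smallest: 84, 54 bp.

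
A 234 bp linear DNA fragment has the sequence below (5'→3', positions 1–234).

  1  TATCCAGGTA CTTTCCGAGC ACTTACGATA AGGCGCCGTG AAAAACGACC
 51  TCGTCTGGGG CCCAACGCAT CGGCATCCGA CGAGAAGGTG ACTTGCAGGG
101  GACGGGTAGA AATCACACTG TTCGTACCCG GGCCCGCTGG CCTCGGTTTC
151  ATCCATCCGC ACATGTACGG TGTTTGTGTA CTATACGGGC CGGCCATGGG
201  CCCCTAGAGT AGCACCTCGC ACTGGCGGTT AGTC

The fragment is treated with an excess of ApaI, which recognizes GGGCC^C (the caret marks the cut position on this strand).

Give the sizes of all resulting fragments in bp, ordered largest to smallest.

72, 68, 62, 32 bp

ApaI sites (GGGCCC) start at positions 58, 130, 198.
ApaI cuts after base 5 of each site (before the last base), so after positions 62, 134, 202.
Linear molecule, 3 cuts → 4 fragments:
  1–62 → 62 bp
  63–134 → 72 bp
  135–202 → 68 bp
  203–234 → 32 bp
Sorted largest to smallest: 72, 68, 62, 32 bp.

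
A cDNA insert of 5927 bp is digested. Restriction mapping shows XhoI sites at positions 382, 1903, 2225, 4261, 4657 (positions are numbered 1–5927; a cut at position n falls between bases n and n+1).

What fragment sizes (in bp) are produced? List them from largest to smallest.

2036, 1521, 1270, 396, 382, 322 bp

Linear molecule, 5 cuts → 6 fragments:
  382 − 0 = 382 bp
  1903 − 382 = 1521 bp
  2225 − 1903 = 322 bp
  4261 − 2225 = 2036 bp
  4657 − 4261 = 396 bp
  5927 − 4657 = 1270 bp
Sorted largest to smallest: 2036, 1521, 1270, 396, 382, 322 bp.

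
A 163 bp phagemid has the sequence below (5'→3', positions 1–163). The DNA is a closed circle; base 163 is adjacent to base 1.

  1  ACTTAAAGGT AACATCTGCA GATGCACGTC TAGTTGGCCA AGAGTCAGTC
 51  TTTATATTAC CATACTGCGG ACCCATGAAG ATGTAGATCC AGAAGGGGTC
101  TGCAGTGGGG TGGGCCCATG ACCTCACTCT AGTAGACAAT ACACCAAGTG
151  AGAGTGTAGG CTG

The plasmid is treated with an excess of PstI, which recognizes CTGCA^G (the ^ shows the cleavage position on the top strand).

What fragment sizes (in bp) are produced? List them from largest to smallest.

84, 79 bp

PstI sites (CTGCAG) start at positions 16, 100.
PstI cuts after base 5 of each site (before the last base), so after positions 20, 104.
Circular molecule, 2 cuts → 2 fragments:
  21–104 → 84 bp
  105–163 then 1–20 → 59 + 20 = 79 bp
Sorted largest to smallest: 84, 79 bp.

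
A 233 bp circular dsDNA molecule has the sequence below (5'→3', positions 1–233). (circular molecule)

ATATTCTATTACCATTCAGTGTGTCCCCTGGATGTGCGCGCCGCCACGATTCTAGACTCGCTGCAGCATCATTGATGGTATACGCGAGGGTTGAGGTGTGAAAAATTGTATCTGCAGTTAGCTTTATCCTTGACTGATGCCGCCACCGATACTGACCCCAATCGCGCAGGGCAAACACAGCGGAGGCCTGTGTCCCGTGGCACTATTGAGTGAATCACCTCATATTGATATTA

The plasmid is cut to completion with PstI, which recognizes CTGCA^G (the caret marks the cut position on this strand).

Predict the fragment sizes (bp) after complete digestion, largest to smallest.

PstI sites (CTGCAG) start at positions 61, 112.
PstI cuts after base 5 of each site (before the last base), so after positions 65, 116.
Circular molecule, 2 cuts → 2 fragments:
  66–116 → 51 bp
  117–233 then 1–65 → 117 + 65 = 182 bp
Sorted largest to smallest: 182, 51 bp.

182, 51 bp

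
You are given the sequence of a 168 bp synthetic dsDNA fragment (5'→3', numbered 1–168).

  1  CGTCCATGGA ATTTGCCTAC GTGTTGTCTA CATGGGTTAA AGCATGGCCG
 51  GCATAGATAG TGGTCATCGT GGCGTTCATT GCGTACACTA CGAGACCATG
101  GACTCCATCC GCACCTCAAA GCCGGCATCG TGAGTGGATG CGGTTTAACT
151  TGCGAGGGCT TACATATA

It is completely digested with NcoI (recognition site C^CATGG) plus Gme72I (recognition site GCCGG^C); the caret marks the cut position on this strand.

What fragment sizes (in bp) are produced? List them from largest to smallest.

NcoI sites (CCATGG) start at positions 4, 96.
NcoI cuts after the first base of each site, so after positions 4, 96.
Gme72I sites (GCCGGC) start at positions 47, 121.
Gme72I cuts after base 5 of each site (before the last base), so after positions 51, 125.
Combined cut positions: 4, 51, 96, 125.
Linear molecule, 4 cuts → 5 fragments:
  1–4 → 4 bp
  5–51 → 47 bp
  52–96 → 45 bp
  97–125 → 29 bp
  126–168 → 43 bp
Sorted largest to smallest: 47, 45, 43, 29, 4 bp.

47, 45, 43, 29, 4 bp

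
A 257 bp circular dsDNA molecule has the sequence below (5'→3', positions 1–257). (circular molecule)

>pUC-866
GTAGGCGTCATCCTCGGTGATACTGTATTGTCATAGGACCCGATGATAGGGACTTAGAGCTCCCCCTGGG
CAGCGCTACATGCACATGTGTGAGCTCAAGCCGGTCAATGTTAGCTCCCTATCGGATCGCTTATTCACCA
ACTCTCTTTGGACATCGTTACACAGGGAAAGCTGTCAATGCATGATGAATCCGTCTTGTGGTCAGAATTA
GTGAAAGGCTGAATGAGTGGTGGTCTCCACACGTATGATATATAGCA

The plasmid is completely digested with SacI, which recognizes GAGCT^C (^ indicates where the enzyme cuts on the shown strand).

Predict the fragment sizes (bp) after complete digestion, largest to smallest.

222, 35 bp

SacI sites (GAGCTC) start at positions 57, 92.
SacI cuts after base 5 of each site (before the last base), so after positions 61, 96.
Circular molecule, 2 cuts → 2 fragments:
  62–96 → 35 bp
  97–257 then 1–61 → 161 + 61 = 222 bp
Sorted largest to smallest: 222, 35 bp.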